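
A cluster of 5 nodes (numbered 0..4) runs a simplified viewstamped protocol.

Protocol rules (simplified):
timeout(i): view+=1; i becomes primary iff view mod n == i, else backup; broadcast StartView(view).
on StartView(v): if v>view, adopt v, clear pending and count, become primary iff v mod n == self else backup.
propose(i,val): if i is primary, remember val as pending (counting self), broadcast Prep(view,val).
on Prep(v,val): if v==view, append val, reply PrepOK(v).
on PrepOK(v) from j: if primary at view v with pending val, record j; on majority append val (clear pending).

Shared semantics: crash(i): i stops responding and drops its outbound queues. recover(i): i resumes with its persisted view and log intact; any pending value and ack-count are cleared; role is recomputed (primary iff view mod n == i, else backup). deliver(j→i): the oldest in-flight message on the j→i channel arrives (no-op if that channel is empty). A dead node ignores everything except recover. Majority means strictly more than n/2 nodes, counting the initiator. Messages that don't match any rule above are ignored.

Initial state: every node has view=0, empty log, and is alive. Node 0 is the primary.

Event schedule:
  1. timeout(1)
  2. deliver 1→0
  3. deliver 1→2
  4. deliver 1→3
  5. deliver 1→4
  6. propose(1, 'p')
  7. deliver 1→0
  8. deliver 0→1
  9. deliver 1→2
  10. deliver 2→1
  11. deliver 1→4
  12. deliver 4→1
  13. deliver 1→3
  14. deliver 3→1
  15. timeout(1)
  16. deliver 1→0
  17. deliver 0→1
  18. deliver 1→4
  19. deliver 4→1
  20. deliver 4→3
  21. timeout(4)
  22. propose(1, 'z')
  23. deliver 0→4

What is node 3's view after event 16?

1

[1] timeout(1) → N1(prim v1 [-])
[2] deliver 1→0 → N0(back v1 [-])
[3] deliver 1→2 → N2(back v1 [-])
[4] deliver 1→3 → N3(back v1 [-])
[5] deliver 1→4 → N4(back v1 [-])
[6] propose(1,'p') → ∅
[7] deliver 1→0 → N0(back v1 [p])
[8] deliver 0→1 → ∅
[9] deliver 1→2 → N2(back v1 [p])
[10] deliver 2→1 → N1(prim v1 [p])
[11] deliver 1→4 → N4(back v1 [p])
[12] deliver 4→1 → ∅
[13] deliver 1→3 → N3(back v1 [p])
[14] deliver 3→1 → ∅
[15] timeout(1) → N1(back v2 [p])
[16] deliver 1→0 → N0(back v2 [p])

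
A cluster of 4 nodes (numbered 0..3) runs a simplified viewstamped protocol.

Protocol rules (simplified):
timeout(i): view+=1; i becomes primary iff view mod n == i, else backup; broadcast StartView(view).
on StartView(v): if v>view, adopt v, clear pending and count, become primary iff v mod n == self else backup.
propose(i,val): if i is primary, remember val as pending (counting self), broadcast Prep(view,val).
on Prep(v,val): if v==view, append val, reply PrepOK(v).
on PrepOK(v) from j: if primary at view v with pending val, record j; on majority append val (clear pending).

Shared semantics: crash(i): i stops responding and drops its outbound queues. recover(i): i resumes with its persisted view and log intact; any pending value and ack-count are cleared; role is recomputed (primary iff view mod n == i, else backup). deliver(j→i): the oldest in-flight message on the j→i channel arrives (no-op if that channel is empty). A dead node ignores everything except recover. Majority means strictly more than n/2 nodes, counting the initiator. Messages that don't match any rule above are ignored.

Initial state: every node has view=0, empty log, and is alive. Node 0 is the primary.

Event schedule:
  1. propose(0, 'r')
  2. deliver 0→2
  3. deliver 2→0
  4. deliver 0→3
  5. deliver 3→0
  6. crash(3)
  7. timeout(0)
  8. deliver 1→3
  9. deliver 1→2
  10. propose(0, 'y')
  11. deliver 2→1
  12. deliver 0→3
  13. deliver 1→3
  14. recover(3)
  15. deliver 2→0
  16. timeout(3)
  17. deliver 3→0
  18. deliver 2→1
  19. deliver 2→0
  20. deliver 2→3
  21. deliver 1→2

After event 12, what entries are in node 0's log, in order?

[1] propose(0,'r') → ∅
[2] deliver 0→2 → N2(back v0 [r])
[3] deliver 2→0 → ∅
[4] deliver 0→3 → N3(back v0 [r])
[5] deliver 3→0 → N0(prim v0 [r])
[6] crash(3) → N3(✗back v0 [r])
[7] timeout(0) → N0(back v1 [r])
[8] deliver 1→3 → ∅
[9] deliver 1→2 → ∅
[10] propose(0,'y') → ∅
[11] deliver 2→1 → ∅
[12] deliver 0→3 → ∅

r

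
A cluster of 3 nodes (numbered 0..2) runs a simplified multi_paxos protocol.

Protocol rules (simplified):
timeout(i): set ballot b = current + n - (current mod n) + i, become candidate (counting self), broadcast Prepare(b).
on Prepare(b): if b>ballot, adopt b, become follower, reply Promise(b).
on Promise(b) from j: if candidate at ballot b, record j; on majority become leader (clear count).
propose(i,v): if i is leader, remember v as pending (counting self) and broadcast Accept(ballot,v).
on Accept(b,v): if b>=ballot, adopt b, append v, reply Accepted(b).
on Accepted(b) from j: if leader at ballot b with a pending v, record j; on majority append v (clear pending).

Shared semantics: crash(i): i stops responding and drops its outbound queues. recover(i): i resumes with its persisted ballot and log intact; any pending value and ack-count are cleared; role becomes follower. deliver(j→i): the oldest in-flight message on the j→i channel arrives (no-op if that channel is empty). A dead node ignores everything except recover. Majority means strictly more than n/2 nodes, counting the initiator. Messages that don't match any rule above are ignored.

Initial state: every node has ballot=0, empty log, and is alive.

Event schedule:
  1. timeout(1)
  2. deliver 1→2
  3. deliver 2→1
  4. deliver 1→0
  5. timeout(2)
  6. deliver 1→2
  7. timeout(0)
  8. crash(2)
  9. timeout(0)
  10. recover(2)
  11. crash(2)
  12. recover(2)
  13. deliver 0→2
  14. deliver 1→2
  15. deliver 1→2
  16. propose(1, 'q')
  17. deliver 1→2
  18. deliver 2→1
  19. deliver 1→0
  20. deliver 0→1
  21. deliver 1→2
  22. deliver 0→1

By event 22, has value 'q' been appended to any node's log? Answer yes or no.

after 1 — timeout(1): n1:cand/b4/[-]
after 2 — deliver 1→2: n2:foll/b4/[-]
after 3 — deliver 2→1: n1:lead/b4/[-]
after 4 — deliver 1→0: n0:foll/b4/[-]
after 5 — timeout(2): n2:cand/b8/[-]
after 6 — deliver 1→2: ·
after 7 — timeout(0): n0:cand/b6/[-]
after 8 — crash(2): n2:✗cand/b8/[-]
after 9 — timeout(0): n0:cand/b9/[-]
after 10 — recover(2): n2:foll/b8/[-]
after 11 — crash(2): n2:✗foll/b8/[-]
after 12 — recover(2): n2:foll/b8/[-]
after 13 — deliver 0→2: ·
after 14 — deliver 1→2: ·
after 15 — deliver 1→2: ·
after 16 — propose(1,'q'): ·
after 17 — deliver 1→2: ·
after 18 — deliver 2→1: ·
after 19 — deliver 1→0: ·
after 20 — deliver 0→1: ·
after 21 — deliver 1→2: ·
after 22 — deliver 0→1: n1:foll/b6/[-]

no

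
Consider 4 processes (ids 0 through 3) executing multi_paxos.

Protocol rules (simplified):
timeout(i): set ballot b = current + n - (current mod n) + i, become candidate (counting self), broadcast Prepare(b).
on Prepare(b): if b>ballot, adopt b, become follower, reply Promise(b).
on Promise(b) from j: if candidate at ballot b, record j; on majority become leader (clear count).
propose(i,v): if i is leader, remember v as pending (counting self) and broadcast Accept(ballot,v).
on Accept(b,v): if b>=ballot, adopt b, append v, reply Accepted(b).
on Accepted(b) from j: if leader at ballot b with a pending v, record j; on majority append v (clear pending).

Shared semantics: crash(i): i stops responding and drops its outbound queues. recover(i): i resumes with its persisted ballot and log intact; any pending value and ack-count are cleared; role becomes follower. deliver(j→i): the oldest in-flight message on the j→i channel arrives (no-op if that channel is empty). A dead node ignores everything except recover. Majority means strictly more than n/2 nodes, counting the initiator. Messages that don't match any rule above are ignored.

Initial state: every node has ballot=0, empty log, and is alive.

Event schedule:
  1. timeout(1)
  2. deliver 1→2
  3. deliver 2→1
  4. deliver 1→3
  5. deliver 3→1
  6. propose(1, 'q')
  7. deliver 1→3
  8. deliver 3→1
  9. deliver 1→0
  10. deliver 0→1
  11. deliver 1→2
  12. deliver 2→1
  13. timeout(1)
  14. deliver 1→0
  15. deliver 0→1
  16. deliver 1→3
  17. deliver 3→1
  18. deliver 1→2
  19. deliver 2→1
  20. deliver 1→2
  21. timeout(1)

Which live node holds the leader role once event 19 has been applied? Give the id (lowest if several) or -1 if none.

1

step 1 timeout(1): 1={cand,b=5,log=-}
step 2 deliver 1→2: 2={foll,b=5,log=-}
step 3 deliver 2→1: —
step 4 deliver 1→3: 3={foll,b=5,log=-}
step 5 deliver 3→1: 1={lead,b=5,log=-}
step 6 propose(1,'q'): —
step 7 deliver 1→3: 3={foll,b=5,log=q}
step 8 deliver 3→1: —
step 9 deliver 1→0: 0={foll,b=5,log=-}
step 10 deliver 0→1: —
step 11 deliver 1→2: 2={foll,b=5,log=q}
step 12 deliver 2→1: 1={lead,b=5,log=q}
step 13 timeout(1): 1={cand,b=9,log=q}
step 14 deliver 1→0: 0={foll,b=5,log=q}
step 15 deliver 0→1: —
step 16 deliver 1→3: 3={foll,b=9,log=q}
step 17 deliver 3→1: —
step 18 deliver 1→2: 2={foll,b=9,log=q}
step 19 deliver 2→1: 1={lead,b=9,log=q}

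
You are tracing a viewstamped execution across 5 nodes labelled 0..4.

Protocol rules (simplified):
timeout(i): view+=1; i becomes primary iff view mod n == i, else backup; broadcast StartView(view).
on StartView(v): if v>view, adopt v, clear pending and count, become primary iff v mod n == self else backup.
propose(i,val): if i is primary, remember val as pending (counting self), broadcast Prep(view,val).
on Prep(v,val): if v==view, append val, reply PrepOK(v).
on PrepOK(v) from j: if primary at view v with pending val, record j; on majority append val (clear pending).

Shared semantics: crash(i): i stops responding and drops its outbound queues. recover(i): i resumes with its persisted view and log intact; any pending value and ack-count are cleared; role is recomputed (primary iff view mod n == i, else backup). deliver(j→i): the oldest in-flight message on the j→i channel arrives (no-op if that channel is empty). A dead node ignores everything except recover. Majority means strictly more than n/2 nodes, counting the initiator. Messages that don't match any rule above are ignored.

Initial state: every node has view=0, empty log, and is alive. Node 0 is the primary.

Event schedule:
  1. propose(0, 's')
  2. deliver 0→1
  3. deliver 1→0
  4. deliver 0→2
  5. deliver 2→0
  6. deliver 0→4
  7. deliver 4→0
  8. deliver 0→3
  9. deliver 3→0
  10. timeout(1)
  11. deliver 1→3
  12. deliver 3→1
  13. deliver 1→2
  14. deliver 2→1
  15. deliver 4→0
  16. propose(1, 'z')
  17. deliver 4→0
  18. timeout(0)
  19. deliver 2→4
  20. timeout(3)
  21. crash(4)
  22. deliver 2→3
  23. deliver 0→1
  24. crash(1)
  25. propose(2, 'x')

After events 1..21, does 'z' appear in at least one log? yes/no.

step 1 propose(0,'s'): —
step 2 deliver 0→1: 1={back,v=0,log=s}
step 3 deliver 1→0: —
step 4 deliver 0→2: 2={back,v=0,log=s}
step 5 deliver 2→0: 0={prim,v=0,log=s}
step 6 deliver 0→4: 4={back,v=0,log=s}
step 7 deliver 4→0: —
step 8 deliver 0→3: 3={back,v=0,log=s}
step 9 deliver 3→0: —
step 10 timeout(1): 1={prim,v=1,log=s}
step 11 deliver 1→3: 3={back,v=1,log=s}
step 12 deliver 3→1: —
step 13 deliver 1→2: 2={back,v=1,log=s}
step 14 deliver 2→1: —
step 15 deliver 4→0: —
step 16 propose(1,'z'): —
step 17 deliver 4→0: —
step 18 timeout(0): 0={back,v=1,log=s}
step 19 deliver 2→4: —
step 20 timeout(3): 3={back,v=2,log=s}
step 21 crash(4): 4={✗back,v=0,log=s}

no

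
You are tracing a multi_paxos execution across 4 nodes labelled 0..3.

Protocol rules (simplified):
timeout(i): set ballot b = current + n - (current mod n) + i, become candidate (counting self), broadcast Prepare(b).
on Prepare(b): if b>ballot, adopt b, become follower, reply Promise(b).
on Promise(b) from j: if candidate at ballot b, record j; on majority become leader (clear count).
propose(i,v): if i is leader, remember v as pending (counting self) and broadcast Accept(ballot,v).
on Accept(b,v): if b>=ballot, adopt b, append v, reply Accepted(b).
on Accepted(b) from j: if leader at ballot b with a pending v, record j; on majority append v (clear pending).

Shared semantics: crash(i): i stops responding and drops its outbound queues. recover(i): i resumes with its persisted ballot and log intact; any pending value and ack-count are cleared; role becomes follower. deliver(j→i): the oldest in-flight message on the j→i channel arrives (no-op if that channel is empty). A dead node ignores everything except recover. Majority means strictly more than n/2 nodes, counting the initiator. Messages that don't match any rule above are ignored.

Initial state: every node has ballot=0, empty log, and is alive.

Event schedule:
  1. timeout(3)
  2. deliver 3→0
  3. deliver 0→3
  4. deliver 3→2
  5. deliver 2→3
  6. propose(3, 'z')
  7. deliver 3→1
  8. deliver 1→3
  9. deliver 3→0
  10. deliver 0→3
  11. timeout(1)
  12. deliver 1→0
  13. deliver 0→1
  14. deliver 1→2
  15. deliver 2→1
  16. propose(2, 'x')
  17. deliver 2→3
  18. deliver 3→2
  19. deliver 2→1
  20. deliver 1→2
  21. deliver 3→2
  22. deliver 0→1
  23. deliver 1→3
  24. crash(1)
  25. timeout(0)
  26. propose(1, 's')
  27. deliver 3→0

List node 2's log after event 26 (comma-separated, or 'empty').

empty

[1] timeout(3) → N3(cand b7 [-])
[2] deliver 3→0 → N0(foll b7 [-])
[3] deliver 0→3 → ∅
[4] deliver 3→2 → N2(foll b7 [-])
[5] deliver 2→3 → N3(lead b7 [-])
[6] propose(3,'z') → ∅
[7] deliver 3→1 → N1(foll b7 [-])
[8] deliver 1→3 → ∅
[9] deliver 3→0 → N0(foll b7 [z])
[10] deliver 0→3 → ∅
[11] timeout(1) → N1(cand b9 [-])
[12] deliver 1→0 → N0(foll b9 [z])
[13] deliver 0→1 → ∅
[14] deliver 1→2 → N2(foll b9 [-])
[15] deliver 2→1 → N1(lead b9 [-])
[16] propose(2,'x') → ∅
[17] deliver 2→3 → ∅
[18] deliver 3→2 → ∅
[19] deliver 2→1 → ∅
[20] deliver 1→2 → ∅
[21] deliver 3→2 → ∅
[22] deliver 0→1 → ∅
[23] deliver 1→3 → N3(foll b9 [-])
[24] crash(1) → N1(✗lead b9 [-])
[25] timeout(0) → N0(cand b12 [z])
[26] propose(1,'s') → ∅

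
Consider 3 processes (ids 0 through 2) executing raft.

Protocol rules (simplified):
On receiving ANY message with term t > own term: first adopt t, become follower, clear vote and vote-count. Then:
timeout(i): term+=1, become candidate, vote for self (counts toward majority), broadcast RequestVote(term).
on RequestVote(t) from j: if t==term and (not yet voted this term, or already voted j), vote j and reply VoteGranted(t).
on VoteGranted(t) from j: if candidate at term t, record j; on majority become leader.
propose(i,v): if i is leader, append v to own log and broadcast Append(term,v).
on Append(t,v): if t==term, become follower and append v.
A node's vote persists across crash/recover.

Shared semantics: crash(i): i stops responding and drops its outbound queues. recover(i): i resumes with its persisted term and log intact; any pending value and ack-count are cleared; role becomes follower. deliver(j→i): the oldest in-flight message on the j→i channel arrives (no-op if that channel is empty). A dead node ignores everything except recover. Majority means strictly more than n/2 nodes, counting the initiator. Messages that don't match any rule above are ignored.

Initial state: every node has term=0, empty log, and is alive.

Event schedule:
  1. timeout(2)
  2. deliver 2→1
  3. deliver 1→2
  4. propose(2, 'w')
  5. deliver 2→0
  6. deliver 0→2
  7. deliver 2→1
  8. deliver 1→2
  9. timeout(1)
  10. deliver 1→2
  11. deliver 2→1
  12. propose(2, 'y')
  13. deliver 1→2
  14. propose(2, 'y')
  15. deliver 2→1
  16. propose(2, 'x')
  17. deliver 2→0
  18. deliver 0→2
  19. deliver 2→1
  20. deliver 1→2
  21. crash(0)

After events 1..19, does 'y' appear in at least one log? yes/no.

e1 timeout(2): 2[cand,t=1,-]
e2 deliver 2→1: 1[foll,t=1,-]
e3 deliver 1→2: 2[lead,t=1,-]
e4 propose(2,'w'): 2[lead,t=1,w]
e5 deliver 2→0: 0[foll,t=1,-]
e6 deliver 0→2: ·
e7 deliver 2→1: 1[foll,t=1,w]
e8 deliver 1→2: ·
e9 timeout(1): 1[cand,t=2,w]
e10 deliver 1→2: 2[foll,t=2,w]
e11 deliver 2→1: 1[lead,t=2,w]
e12 propose(2,'y'): ·
e13 deliver 1→2: ·
e14 propose(2,'y'): ·
e15 deliver 2→1: ·
e16 propose(2,'x'): ·
e17 deliver 2→0: 0[foll,t=1,w]
e18 deliver 0→2: ·
e19 deliver 2→1: ·

no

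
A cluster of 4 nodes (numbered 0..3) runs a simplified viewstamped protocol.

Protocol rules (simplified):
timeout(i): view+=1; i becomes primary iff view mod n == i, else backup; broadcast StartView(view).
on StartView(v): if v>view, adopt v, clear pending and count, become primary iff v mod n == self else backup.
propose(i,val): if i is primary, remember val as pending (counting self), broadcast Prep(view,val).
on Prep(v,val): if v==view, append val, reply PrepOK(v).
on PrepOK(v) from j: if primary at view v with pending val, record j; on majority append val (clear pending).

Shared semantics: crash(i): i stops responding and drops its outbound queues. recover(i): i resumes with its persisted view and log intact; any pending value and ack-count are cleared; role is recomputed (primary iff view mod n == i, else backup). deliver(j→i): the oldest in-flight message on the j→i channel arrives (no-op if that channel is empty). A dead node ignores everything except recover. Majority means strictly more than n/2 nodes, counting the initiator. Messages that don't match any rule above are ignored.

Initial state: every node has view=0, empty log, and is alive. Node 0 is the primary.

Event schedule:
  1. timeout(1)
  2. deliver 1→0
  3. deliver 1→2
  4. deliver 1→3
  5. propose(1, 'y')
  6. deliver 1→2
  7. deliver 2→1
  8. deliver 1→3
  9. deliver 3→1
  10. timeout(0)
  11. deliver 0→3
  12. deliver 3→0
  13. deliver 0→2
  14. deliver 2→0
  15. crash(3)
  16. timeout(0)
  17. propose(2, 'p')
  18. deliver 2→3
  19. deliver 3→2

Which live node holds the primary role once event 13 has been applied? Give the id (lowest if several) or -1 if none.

1

after 1 — timeout(1): n1:prim/v1/[-]
after 2 — deliver 1→0: n0:back/v1/[-]
after 3 — deliver 1→2: n2:back/v1/[-]
after 4 — deliver 1→3: n3:back/v1/[-]
after 5 — propose(1,'y'): ·
after 6 — deliver 1→2: n2:back/v1/[y]
after 7 — deliver 2→1: ·
after 8 — deliver 1→3: n3:back/v1/[y]
after 9 — deliver 3→1: n1:prim/v1/[y]
after 10 — timeout(0): n0:back/v2/[-]
after 11 — deliver 0→3: n3:back/v2/[y]
after 12 — deliver 3→0: ·
after 13 — deliver 0→2: n2:prim/v2/[y]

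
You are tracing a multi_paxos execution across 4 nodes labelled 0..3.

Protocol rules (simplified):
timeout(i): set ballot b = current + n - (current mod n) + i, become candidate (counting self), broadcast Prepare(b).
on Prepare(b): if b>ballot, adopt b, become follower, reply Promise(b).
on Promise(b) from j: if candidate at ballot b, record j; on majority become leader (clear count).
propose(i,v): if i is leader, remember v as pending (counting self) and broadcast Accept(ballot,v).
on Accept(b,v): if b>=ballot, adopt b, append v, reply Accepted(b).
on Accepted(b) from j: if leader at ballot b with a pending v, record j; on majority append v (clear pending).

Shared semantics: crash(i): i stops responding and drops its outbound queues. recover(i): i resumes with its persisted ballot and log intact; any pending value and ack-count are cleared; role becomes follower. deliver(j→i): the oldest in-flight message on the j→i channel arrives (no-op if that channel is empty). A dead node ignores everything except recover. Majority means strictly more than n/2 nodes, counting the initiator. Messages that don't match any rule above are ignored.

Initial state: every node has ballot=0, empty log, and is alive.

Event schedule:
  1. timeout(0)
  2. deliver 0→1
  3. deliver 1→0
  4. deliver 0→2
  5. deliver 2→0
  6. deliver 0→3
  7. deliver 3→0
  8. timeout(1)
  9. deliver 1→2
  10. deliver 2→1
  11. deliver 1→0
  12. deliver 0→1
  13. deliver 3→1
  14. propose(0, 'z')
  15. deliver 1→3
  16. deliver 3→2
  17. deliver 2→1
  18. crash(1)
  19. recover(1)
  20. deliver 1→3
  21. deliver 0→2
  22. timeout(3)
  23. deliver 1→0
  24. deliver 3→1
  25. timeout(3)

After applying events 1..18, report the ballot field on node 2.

step 1 timeout(0): 0={cand,b=4,log=-}
step 2 deliver 0→1: 1={foll,b=4,log=-}
step 3 deliver 1→0: —
step 4 deliver 0→2: 2={foll,b=4,log=-}
step 5 deliver 2→0: 0={lead,b=4,log=-}
step 6 deliver 0→3: 3={foll,b=4,log=-}
step 7 deliver 3→0: —
step 8 timeout(1): 1={cand,b=9,log=-}
step 9 deliver 1→2: 2={foll,b=9,log=-}
step 10 deliver 2→1: —
step 11 deliver 1→0: 0={foll,b=9,log=-}
step 12 deliver 0→1: 1={lead,b=9,log=-}
step 13 deliver 3→1: —
step 14 propose(0,'z'): —
step 15 deliver 1→3: 3={foll,b=9,log=-}
step 16 deliver 3→2: —
step 17 deliver 2→1: —
step 18 crash(1): 1={✗lead,b=9,log=-}

9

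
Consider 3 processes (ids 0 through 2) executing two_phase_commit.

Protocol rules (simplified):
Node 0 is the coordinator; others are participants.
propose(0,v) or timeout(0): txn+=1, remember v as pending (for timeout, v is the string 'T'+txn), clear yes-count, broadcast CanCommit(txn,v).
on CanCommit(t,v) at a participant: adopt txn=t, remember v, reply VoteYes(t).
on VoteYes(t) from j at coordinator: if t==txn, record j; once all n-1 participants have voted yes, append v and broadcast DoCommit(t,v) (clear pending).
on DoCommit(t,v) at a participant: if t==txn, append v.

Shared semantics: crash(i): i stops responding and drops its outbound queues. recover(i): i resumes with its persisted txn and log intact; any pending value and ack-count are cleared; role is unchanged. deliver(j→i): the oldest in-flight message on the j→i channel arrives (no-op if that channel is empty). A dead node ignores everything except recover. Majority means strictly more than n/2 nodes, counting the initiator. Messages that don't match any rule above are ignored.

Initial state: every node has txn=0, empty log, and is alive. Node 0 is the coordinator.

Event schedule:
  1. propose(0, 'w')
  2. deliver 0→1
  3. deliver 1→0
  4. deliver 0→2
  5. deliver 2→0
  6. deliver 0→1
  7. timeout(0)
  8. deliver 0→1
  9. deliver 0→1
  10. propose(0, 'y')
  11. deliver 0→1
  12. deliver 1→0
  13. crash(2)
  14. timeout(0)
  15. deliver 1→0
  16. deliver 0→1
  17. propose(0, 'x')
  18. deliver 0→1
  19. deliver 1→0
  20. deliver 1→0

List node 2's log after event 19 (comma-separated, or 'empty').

after 1 — propose(0,'w'): n0:coor/t1/[-]
after 2 — deliver 0→1: n1:part/t1/[-]
after 3 — deliver 1→0: ·
after 4 — deliver 0→2: n2:part/t1/[-]
after 5 — deliver 2→0: n0:coor/t1/[w]
after 6 — deliver 0→1: n1:part/t1/[w]
after 7 — timeout(0): n0:coor/t2/[w]
after 8 — deliver 0→1: n1:part/t2/[w]
after 9 — deliver 0→1: ·
after 10 — propose(0,'y'): n0:coor/t3/[w]
after 11 — deliver 0→1: n1:part/t3/[w]
after 12 — deliver 1→0: ·
after 13 — crash(2): n2:✗part/t1/[-]
after 14 — timeout(0): n0:coor/t4/[w]
after 15 — deliver 1→0: ·
after 16 — deliver 0→1: n1:part/t4/[w]
after 17 — propose(0,'x'): n0:coor/t5/[w]
after 18 — deliver 0→1: n1:part/t5/[w]
after 19 — deliver 1→0: ·

empty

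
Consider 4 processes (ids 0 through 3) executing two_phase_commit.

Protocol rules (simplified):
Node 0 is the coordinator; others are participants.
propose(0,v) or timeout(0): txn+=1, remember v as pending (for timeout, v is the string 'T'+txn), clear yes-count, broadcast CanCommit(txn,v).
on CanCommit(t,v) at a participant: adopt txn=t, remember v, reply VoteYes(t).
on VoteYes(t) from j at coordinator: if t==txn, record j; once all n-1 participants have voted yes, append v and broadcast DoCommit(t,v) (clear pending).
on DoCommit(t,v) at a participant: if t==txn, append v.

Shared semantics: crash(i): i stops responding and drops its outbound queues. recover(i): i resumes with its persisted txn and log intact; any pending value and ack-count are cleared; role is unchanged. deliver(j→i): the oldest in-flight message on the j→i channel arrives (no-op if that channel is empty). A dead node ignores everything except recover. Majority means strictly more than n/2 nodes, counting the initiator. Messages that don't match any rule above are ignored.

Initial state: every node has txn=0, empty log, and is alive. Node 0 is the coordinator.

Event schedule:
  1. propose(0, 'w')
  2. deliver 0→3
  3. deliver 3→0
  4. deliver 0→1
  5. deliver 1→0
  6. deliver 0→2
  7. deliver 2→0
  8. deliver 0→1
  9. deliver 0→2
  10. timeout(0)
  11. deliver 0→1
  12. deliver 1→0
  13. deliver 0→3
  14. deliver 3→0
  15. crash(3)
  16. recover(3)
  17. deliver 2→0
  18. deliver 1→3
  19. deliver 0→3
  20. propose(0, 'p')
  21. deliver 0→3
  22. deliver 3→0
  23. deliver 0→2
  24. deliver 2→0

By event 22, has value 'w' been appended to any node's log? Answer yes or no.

yes

step 1 propose(0,'w'): 0={coor,t=1,log=-}
step 2 deliver 0→3: 3={part,t=1,log=-}
step 3 deliver 3→0: —
step 4 deliver 0→1: 1={part,t=1,log=-}
step 5 deliver 1→0: —
step 6 deliver 0→2: 2={part,t=1,log=-}
step 7 deliver 2→0: 0={coor,t=1,log=w}
step 8 deliver 0→1: 1={part,t=1,log=w}
step 9 deliver 0→2: 2={part,t=1,log=w}
step 10 timeout(0): 0={coor,t=2,log=w}
step 11 deliver 0→1: 1={part,t=2,log=w}
step 12 deliver 1→0: —
step 13 deliver 0→3: 3={part,t=1,log=w}
step 14 deliver 3→0: —
step 15 crash(3): 3={✗part,t=1,log=w}
step 16 recover(3): 3={part,t=1,log=w}
step 17 deliver 2→0: —
step 18 deliver 1→3: —
step 19 deliver 0→3: 3={part,t=2,log=w}
step 20 propose(0,'p'): 0={coor,t=3,log=w}
step 21 deliver 0→3: 3={part,t=3,log=w}
step 22 deliver 3→0: —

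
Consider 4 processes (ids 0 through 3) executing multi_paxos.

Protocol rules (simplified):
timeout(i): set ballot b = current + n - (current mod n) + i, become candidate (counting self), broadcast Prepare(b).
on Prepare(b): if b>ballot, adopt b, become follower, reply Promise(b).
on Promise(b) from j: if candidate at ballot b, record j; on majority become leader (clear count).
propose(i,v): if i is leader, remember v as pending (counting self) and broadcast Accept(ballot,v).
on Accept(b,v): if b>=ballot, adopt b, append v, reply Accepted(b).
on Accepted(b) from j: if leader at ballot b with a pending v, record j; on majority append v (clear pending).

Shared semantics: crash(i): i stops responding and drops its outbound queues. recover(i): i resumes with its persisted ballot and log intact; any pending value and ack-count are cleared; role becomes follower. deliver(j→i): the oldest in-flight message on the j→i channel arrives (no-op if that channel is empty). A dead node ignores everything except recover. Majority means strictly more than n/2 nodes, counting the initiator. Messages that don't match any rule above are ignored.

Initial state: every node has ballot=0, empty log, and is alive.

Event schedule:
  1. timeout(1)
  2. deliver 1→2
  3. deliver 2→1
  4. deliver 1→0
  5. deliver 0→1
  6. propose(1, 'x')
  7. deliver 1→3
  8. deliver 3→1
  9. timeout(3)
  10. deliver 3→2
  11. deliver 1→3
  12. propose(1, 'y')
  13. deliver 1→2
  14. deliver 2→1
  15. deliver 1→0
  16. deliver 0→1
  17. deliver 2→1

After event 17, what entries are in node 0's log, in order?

x

after 1 — timeout(1): n1:cand/b5/[-]
after 2 — deliver 1→2: n2:foll/b5/[-]
after 3 — deliver 2→1: ·
after 4 — deliver 1→0: n0:foll/b5/[-]
after 5 — deliver 0→1: n1:lead/b5/[-]
after 6 — propose(1,'x'): ·
after 7 — deliver 1→3: n3:foll/b5/[-]
after 8 — deliver 3→1: ·
after 9 — timeout(3): n3:cand/b11/[-]
after 10 — deliver 3→2: n2:foll/b11/[-]
after 11 — deliver 1→3: ·
after 12 — propose(1,'y'): ·
after 13 — deliver 1→2: ·
after 14 — deliver 2→1: ·
after 15 — deliver 1→0: n0:foll/b5/[x]
after 16 — deliver 0→1: ·
after 17 — deliver 2→1: ·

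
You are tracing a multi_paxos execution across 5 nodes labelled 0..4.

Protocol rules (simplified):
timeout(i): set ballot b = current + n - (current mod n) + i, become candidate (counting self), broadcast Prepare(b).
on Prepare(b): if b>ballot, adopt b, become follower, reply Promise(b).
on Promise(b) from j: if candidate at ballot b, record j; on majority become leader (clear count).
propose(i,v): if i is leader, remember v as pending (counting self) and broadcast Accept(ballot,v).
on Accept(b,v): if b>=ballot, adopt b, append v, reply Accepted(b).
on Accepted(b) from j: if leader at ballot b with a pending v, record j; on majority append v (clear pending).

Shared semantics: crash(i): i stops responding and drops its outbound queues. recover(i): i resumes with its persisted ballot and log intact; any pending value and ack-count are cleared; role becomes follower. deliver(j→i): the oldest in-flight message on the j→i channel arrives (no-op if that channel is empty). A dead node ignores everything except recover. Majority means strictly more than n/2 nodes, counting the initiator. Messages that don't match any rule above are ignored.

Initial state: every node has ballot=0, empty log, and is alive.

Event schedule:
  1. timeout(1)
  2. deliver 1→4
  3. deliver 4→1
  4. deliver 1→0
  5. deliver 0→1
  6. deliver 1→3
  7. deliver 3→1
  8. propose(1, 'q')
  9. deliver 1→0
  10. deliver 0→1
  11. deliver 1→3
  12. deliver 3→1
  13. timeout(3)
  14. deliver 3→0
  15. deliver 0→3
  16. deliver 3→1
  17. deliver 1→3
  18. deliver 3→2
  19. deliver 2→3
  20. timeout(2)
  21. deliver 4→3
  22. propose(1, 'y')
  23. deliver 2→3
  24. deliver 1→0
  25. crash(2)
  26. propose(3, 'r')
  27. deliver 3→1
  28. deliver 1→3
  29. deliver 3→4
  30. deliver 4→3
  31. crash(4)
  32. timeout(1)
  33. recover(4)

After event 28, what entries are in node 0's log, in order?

q

1. timeout(1):  <1:cand b6 ->
2. deliver 1→4:  <4:foll b6 ->
3. deliver 4→1:  nop
4. deliver 1→0:  <0:foll b6 ->
5. deliver 0→1:  <1:lead b6 ->
6. deliver 1→3:  <3:foll b6 ->
7. deliver 3→1:  nop
8. propose(1,'q'):  nop
9. deliver 1→0:  <0:foll b6 q>
10. deliver 0→1:  nop
11. deliver 1→3:  <3:foll b6 q>
12. deliver 3→1:  <1:lead b6 q>
13. timeout(3):  <3:cand b13 q>
14. deliver 3→0:  <0:foll b13 q>
15. deliver 0→3:  nop
16. deliver 3→1:  <1:foll b13 q>
17. deliver 1→3:  <3:lead b13 q>
18. deliver 3→2:  <2:foll b13 ->
19. deliver 2→3:  nop
20. timeout(2):  <2:cand b17 ->
21. deliver 4→3:  nop
22. propose(1,'y'):  nop
23. deliver 2→3:  <3:foll b17 q>
24. deliver 1→0:  nop
25. crash(2):  <2:✗cand b17 ->
26. propose(3,'r'):  nop
27. deliver 3→1:  nop
28. deliver 1→3:  nop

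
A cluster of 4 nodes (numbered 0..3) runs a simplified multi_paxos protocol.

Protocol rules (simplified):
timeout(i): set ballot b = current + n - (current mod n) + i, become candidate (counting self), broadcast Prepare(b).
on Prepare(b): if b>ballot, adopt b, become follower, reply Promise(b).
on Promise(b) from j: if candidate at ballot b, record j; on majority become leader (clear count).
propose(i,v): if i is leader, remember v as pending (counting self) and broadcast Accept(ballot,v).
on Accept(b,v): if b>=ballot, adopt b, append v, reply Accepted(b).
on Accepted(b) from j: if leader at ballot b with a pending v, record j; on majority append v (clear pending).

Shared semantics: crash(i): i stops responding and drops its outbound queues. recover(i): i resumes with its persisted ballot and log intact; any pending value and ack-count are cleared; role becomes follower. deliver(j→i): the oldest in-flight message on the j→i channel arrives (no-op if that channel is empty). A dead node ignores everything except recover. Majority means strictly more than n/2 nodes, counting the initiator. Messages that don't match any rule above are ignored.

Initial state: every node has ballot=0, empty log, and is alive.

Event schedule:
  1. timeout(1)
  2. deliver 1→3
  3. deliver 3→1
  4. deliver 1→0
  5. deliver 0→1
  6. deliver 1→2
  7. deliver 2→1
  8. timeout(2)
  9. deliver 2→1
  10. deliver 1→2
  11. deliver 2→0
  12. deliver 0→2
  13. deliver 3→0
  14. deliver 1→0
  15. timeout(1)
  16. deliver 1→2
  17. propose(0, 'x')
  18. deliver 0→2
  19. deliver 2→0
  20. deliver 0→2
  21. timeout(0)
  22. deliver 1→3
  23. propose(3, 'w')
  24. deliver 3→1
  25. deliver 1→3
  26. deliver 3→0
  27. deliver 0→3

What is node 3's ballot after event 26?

13

[1] timeout(1) → N1(cand b5 [-])
[2] deliver 1→3 → N3(foll b5 [-])
[3] deliver 3→1 → ∅
[4] deliver 1→0 → N0(foll b5 [-])
[5] deliver 0→1 → N1(lead b5 [-])
[6] deliver 1→2 → N2(foll b5 [-])
[7] deliver 2→1 → ∅
[8] timeout(2) → N2(cand b10 [-])
[9] deliver 2→1 → N1(foll b10 [-])
[10] deliver 1→2 → ∅
[11] deliver 2→0 → N0(foll b10 [-])
[12] deliver 0→2 → N2(lead b10 [-])
[13] deliver 3→0 → ∅
[14] deliver 1→0 → ∅
[15] timeout(1) → N1(cand b13 [-])
[16] deliver 1→2 → N2(foll b13 [-])
[17] propose(0,'x') → ∅
[18] deliver 0→2 → ∅
[19] deliver 2→0 → ∅
[20] deliver 0→2 → ∅
[21] timeout(0) → N0(cand b12 [-])
[22] deliver 1→3 → N3(foll b13 [-])
[23] propose(3,'w') → ∅
[24] deliver 3→1 → ∅
[25] deliver 1→3 → ∅
[26] deliver 3→0 → ∅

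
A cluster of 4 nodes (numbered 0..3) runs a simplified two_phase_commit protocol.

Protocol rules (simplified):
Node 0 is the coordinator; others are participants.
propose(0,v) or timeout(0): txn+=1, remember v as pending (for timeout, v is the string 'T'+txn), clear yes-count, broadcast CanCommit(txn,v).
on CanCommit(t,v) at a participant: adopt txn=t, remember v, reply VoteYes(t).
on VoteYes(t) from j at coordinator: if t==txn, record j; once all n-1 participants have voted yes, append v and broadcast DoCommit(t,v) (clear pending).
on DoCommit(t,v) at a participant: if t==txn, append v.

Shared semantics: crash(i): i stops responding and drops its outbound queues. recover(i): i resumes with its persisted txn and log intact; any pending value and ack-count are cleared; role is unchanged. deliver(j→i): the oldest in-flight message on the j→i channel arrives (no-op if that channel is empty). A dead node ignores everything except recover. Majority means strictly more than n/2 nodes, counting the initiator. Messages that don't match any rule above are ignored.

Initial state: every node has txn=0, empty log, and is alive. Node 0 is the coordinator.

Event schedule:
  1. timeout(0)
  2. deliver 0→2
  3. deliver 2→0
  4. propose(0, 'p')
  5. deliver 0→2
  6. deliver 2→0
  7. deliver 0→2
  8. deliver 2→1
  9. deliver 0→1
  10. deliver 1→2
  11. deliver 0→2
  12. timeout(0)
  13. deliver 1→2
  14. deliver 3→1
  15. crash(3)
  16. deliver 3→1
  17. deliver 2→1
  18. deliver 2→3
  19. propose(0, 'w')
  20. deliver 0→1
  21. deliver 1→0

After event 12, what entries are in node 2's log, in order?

e1 timeout(0): 0[coor,t=1,-]
e2 deliver 0→2: 2[part,t=1,-]
e3 deliver 2→0: ·
e4 propose(0,'p'): 0[coor,t=2,-]
e5 deliver 0→2: 2[part,t=2,-]
e6 deliver 2→0: ·
e7 deliver 0→2: ·
e8 deliver 2→1: ·
e9 deliver 0→1: 1[part,t=1,-]
e10 deliver 1→2: ·
e11 deliver 0→2: ·
e12 timeout(0): 0[coor,t=3,-]

empty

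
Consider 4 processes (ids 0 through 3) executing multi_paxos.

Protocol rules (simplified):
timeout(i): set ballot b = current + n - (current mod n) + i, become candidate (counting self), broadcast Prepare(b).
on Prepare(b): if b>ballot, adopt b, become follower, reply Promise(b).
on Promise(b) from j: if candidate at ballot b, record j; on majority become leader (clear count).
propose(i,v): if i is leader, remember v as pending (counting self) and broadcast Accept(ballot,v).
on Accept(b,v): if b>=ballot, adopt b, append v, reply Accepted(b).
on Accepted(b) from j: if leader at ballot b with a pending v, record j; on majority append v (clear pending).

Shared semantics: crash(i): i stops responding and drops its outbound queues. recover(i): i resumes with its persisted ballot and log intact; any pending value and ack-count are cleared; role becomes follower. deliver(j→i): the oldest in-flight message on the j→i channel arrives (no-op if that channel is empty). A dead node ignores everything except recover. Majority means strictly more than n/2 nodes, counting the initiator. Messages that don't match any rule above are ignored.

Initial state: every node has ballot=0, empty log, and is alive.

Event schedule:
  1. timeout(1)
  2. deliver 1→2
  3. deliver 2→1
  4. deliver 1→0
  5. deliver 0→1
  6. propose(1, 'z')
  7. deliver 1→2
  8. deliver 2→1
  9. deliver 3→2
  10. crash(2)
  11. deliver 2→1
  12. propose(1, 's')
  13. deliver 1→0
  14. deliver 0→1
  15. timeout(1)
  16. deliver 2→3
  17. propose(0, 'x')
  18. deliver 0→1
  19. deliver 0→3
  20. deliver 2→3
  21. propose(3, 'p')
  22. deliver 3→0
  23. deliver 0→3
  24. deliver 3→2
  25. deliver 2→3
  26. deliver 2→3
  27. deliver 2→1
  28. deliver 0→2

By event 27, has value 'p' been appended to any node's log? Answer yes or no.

[1] timeout(1) → N1(cand b5 [-])
[2] deliver 1→2 → N2(foll b5 [-])
[3] deliver 2→1 → ∅
[4] deliver 1→0 → N0(foll b5 [-])
[5] deliver 0→1 → N1(lead b5 [-])
[6] propose(1,'z') → ∅
[7] deliver 1→2 → N2(foll b5 [z])
[8] deliver 2→1 → ∅
[9] deliver 3→2 → ∅
[10] crash(2) → N2(✗foll b5 [z])
[11] deliver 2→1 → ∅
[12] propose(1,'s') → ∅
[13] deliver 1→0 → N0(foll b5 [z])
[14] deliver 0→1 → ∅
[15] timeout(1) → N1(cand b9 [-])
[16] deliver 2→3 → ∅
[17] propose(0,'x') → ∅
[18] deliver 0→1 → ∅
[19] deliver 0→3 → ∅
[20] deliver 2→3 → ∅
[21] propose(3,'p') → ∅
[22] deliver 3→0 → ∅
[23] deliver 0→3 → ∅
[24] deliver 3→2 → ∅
[25] deliver 2→3 → ∅
[26] deliver 2→3 → ∅
[27] deliver 2→1 → ∅

no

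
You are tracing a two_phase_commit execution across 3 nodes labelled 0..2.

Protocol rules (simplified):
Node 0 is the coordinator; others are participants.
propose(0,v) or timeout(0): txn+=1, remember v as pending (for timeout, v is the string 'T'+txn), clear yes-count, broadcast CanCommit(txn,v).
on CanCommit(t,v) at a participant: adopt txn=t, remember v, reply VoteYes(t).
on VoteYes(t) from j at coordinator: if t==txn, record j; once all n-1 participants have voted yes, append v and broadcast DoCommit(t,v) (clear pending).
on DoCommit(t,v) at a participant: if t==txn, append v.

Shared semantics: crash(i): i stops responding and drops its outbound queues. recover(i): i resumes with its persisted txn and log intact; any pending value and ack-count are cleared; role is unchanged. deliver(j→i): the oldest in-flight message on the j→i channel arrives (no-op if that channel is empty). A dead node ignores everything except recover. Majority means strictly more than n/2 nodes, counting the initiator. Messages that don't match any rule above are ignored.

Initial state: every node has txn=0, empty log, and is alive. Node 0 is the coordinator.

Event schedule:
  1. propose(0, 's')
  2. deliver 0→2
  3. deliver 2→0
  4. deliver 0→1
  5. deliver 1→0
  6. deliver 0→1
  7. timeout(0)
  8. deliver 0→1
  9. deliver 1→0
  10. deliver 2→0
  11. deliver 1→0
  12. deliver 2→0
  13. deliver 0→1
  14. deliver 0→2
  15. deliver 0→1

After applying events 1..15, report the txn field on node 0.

[1] propose(0,'s') → N0(coor t1 [-])
[2] deliver 0→2 → N2(part t1 [-])
[3] deliver 2→0 → ∅
[4] deliver 0→1 → N1(part t1 [-])
[5] deliver 1→0 → N0(coor t1 [s])
[6] deliver 0→1 → N1(part t1 [s])
[7] timeout(0) → N0(coor t2 [s])
[8] deliver 0→1 → N1(part t2 [s])
[9] deliver 1→0 → ∅
[10] deliver 2→0 → ∅
[11] deliver 1→0 → ∅
[12] deliver 2→0 → ∅
[13] deliver 0→1 → ∅
[14] deliver 0→2 → N2(part t1 [s])
[15] deliver 0→1 → ∅

2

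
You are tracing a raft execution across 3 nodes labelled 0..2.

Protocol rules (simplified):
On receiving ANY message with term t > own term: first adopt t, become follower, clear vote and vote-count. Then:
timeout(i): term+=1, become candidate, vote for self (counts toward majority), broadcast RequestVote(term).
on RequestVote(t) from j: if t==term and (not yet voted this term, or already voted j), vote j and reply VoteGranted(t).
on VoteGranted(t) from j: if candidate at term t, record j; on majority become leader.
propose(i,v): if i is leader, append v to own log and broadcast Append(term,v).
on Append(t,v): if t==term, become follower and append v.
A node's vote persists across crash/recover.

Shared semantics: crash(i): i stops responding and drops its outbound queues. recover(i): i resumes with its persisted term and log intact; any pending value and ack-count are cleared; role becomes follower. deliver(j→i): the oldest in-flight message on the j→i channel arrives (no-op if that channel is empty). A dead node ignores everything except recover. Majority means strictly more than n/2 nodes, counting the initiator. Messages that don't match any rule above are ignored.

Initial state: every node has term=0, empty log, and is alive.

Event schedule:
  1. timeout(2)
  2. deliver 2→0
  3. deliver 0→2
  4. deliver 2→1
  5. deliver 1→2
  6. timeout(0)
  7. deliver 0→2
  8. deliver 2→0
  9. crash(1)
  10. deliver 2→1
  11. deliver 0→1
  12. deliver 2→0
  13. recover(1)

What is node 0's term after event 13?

[1] timeout(2) → N2(cand t1 [-])
[2] deliver 2→0 → N0(foll t1 [-])
[3] deliver 0→2 → N2(lead t1 [-])
[4] deliver 2→1 → N1(foll t1 [-])
[5] deliver 1→2 → ∅
[6] timeout(0) → N0(cand t2 [-])
[7] deliver 0→2 → N2(foll t2 [-])
[8] deliver 2→0 → N0(lead t2 [-])
[9] crash(1) → N1(✗foll t1 [-])
[10] deliver 2→1 → ∅
[11] deliver 0→1 → ∅
[12] deliver 2→0 → ∅
[13] recover(1) → N1(foll t1 [-])

2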